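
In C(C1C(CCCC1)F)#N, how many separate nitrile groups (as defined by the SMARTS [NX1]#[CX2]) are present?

1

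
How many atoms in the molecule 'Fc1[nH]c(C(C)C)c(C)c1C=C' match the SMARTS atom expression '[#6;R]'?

The query [#6;R] means: carbon that is part of a ring.
Check the 12 heavy atoms by environment: 1× n (aromatic, in 5-ring) → no; 4× c (aromatic, in 5-ring) → match; 6× C (acyclic) → no; 1× F (acyclic) → no.
That gives 4 matching atoms.

4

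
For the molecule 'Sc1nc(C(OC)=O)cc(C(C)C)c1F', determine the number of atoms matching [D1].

6

Check the 15 heavy atoms by environment: 1× n (aromatic, D2) → no; 4× c (aromatic, D3) → no; 1× c (aromatic, D2) → no; 2× C (D3) → no; 3× C (D1) → match; 1× O (D1) → match; 1× O (D2) → no; 1× F (D1) → match; 1× S (D1) → match.
Summing the matching environments: 3 + 1 + 1 + 1 = 6 matching atoms.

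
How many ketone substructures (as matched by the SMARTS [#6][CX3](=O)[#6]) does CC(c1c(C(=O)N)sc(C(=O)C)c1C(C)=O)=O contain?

3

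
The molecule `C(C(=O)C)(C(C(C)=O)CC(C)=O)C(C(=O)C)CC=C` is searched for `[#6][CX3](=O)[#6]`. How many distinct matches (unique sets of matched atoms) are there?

4

[#6][CX3](=O)[#6] is the SMARTS for a ketone: a carbonyl carbon (no H) flanked by two carbons.
The molecule carries 4 separate instances of an acetyl/ketone group (-C(=O)CH3) meeting every constraint; each maps to a distinct set of atoms, giving 4 matches.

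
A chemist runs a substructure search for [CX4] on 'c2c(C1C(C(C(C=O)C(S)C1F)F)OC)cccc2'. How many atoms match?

7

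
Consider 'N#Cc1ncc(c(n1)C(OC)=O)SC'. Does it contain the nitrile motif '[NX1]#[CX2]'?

The pattern [NX1]#[CX2] describes a nitrogen triple-bonded to a two-connected carbon — a nitrile.
The molecule carries a nitrile (-C#N), whose atoms satisfy every constraint of the query, so the pattern matches.

Yes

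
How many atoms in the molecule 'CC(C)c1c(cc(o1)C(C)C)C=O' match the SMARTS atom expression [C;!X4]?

1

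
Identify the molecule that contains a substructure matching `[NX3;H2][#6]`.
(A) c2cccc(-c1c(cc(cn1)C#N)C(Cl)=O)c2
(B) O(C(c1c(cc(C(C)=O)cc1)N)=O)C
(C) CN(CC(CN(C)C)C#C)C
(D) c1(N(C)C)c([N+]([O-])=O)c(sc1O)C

[NX3;H2][#6] describes a trivalent nitrogen with two H attached to carbon (a primary amine).
(A) has a nitrile (-C#N) but the nitrogen is NX1 (triple-bonded), not NX3 with two H.
(B) contains a primary amino group (-NH2), which satisfies every atom and bond constraint.
(C) has a dimethylamino group (-N(CH3)2) but the nitrogen has H0, not H2.
(D) has a dimethylamino group (-N(CH3)2) but the nitrogen has H0, not H2.
So the answer is (B).

B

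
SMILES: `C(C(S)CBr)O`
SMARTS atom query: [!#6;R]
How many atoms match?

0

The query [!#6;R] means: non-carbon atom that is part of a ring.
Check the 6 heavy atoms by environment: 3× C (acyclic) → no; 1× Br (acyclic) → no; 1× O (acyclic) → no; 1× S (acyclic) → no.
No environment satisfies the query, so 0 matching atoms.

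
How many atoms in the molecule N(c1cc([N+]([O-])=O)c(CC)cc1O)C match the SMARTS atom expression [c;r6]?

6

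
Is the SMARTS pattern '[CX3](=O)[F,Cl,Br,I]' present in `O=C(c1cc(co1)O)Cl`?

Yes

The pattern [CX3](=O)[F,Cl,Br,I] describes a carbonyl carbon bonded to a halogen — an acyl halide.
The molecule carries an acyl chloride (-C(=O)Cl), whose atoms satisfy every constraint of the query, so the pattern matches.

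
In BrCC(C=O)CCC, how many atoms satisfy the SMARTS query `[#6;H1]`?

2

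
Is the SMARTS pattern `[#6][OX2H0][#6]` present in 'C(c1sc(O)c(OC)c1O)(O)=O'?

The pattern [#6][OX2H0][#6] describes an aliphatic oxygen bridging two carbons with no H on the oxygen — an ether.
The molecule carries a methoxy ether (-OCH3), whose atoms satisfy every constraint of the query, so the pattern matches.

Yes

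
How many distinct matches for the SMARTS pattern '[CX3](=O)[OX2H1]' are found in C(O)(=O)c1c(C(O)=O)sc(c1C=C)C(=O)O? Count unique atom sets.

[CX3](=O)[OX2H1] is the SMARTS for a carboxylic acid: an sp2 carbon double-bonded to O and single-bonded to an -OH oxygen.
The molecule carries 3 separate instances of a carboxylic acid group (-C(=O)OH) meeting every constraint; each maps to a distinct set of atoms, giving 3 matches.

3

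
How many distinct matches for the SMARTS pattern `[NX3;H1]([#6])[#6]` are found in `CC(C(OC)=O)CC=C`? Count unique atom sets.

0

[NX3;H1]([#6])[#6] is the SMARTS for a secondary amine: a trivalent nitrogen with one H, bonded to two carbons.
No fragment in the molecule satisfies every constraint, giving 0 matches.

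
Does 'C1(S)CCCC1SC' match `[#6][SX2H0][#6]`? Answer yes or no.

The pattern [#6][SX2H0][#6] describes an aliphatic sulfur bridging two carbons with no H on the sulfur — a thioether.
The molecule carries a methylthio ether (-SCH3), whose atoms satisfy every constraint of the query, so the pattern matches.

Yes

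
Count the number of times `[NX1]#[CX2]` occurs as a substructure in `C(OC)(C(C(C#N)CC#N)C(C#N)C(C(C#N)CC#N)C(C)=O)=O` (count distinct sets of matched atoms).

[NX1]#[CX2] is the SMARTS for a nitrile: a nitrogen triple-bonded to a two-connected carbon.
The molecule carries 5 separate instances of a nitrile (-C#N) meeting every constraint; each maps to a distinct set of atoms, giving 5 matches.

5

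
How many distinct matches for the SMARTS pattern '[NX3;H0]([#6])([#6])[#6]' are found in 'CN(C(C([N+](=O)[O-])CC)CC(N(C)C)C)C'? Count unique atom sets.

[NX3;H0]([#6])([#6])[#6] is the SMARTS for a tertiary amine: a trivalent nitrogen with no H, bonded to three carbons.
The molecule carries 2 separate instances of a dimethylamino group (-N(CH3)2) meeting every constraint; each maps to a distinct set of atoms, giving 2 matches.

2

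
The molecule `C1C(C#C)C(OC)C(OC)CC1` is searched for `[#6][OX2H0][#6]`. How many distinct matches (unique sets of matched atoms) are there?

2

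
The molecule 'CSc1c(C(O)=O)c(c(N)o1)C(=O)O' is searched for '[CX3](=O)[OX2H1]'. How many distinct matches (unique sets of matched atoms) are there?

[CX3](=O)[OX2H1] is the SMARTS for a carboxylic acid: an sp2 carbon double-bonded to O and single-bonded to an -OH oxygen.
The molecule carries 2 separate instances of a carboxylic acid group (-C(=O)OH) meeting every constraint; each maps to a distinct set of atoms, giving 2 matches.

2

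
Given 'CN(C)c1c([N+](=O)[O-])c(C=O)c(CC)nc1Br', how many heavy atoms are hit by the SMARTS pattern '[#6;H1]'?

The query [#6;H1] means: any carbon bearing exactly one hydrogen.
Check the 17 heavy atoms by environment: 1× n (aromatic, H0) → no; 5× c (aromatic, H0) → no; 1× C (H2) → no; 3× C (H3) → no; 1× N (charge +1, H0) → no; 1× O (charge -1, H0) → no; 2× O (H0) → no; 1× N (H0) → no; 1× Br (H0) → no; 1× C (H1) → match.
That gives 1 matching atom.

1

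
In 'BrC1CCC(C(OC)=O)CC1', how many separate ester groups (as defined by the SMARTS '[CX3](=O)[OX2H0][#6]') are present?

1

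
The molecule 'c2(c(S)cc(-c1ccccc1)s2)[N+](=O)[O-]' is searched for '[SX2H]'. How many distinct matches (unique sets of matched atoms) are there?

[SX2H] is the SMARTS for a thiol: an aliphatic sulfur with two connections, one being H.
Exactly one fragment in the molecule meets all constraints, giving 1 match.

1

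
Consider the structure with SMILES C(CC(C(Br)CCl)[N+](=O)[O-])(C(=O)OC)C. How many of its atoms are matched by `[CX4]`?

Check the 15 heavy atoms by environment: 7× C (X4) → match; 1× C (X3) → no; 2× O (X1) → no; 1× O (X2) → no; 1× Cl (X1) → no; 1× Br (X1) → no; 1× N (charge +1, X3) → no; 1× O (charge -1, X1) → no.
That gives 7 matching atoms.

7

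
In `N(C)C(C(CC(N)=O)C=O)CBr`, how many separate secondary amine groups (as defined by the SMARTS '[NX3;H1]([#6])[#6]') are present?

1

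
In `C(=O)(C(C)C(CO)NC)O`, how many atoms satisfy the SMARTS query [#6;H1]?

2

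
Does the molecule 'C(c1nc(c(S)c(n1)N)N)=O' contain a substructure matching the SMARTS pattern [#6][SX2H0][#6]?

No

The pattern [#6][SX2H0][#6] describes an aliphatic sulfur bridging two carbons with no H on the sulfur — a thioether.
The closest candidate here is a thiol (-SH), but the sulfur has H1, not H0 bridging two carbons. No other fragment satisfies the full query, so there is no match.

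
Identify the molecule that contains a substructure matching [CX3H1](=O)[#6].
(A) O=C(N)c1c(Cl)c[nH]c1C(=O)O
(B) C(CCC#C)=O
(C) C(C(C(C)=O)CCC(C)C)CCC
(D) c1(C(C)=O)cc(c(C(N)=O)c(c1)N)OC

B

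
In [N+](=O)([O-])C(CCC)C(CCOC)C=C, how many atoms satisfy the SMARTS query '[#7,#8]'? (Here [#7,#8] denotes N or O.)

4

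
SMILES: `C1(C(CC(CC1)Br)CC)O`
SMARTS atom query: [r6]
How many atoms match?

6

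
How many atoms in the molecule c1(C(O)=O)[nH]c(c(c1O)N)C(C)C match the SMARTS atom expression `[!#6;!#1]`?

5

The query [!#6;!#1] means: not carbon and not hydrogen — any heteroatom.
Check the 13 heavy atoms by environment: 1× n (aromatic) → match; 4× c (aromatic) → no; 3× O → match; 4× C → no; 1× N → match.
Summing the matching environments: 1 + 3 + 1 = 5 matching atoms.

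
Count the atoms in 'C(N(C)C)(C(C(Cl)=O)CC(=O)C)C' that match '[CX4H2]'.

1

Check the 13 heavy atoms by environment: 4× C (H3, X4) → no; 2× C (H1, X4) → no; 1× C (H2, X4) → match; 2× C (H0, X3) → no; 2× O (H0, X1) → no; 1× Cl (H0, X1) → no; 1× N (H0, X3) → no.
That gives 1 matching atom.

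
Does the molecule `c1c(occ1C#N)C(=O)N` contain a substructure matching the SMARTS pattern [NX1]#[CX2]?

Yes

The pattern [NX1]#[CX2] describes a nitrogen triple-bonded to a two-connected carbon — a nitrile.
The molecule carries a nitrile (-C#N), whose atoms satisfy every constraint of the query, so the pattern matches.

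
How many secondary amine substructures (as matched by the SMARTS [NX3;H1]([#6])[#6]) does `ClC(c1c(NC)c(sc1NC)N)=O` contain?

2

[NX3;H1]([#6])[#6] is the SMARTS for a secondary amine: a trivalent nitrogen with one H, bonded to two carbons.
The molecule carries 2 separate instances of an N-methylamino group (-NHCH3) meeting every constraint; each maps to a distinct set of atoms, giving 2 matches.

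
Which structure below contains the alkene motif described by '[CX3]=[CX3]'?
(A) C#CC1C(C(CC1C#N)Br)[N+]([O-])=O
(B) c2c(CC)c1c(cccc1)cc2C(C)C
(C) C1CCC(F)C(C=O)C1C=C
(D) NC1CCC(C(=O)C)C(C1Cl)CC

[CX3]=[CX3] describes a non-aromatic C=C double bond between two sp2 carbons (an alkene).
(A) has an ethynyl group (-C#CH) but the C-C bond is a triple bond, not a double bond.
(B) has an ethyl group (-CH2CH3) but its C-C bond is a single bond between CX4 carbons, not CX3=CX3.
(C) contains a vinyl group (-CH=CH2), which satisfies every atom and bond constraint.
(D) has an ethyl group (-CH2CH3) but its C-C bond is a single bond between CX4 carbons, not CX3=CX3.
So the answer is (C).

C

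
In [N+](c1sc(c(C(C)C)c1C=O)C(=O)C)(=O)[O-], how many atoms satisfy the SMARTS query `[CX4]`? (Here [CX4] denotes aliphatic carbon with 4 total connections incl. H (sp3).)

4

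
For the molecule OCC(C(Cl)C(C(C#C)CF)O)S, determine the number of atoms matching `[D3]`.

The query [D3] means: atom with exactly three heavy-atom neighbours.
Check the 13 heavy atoms by environment: 3× C (D2) → no; 4× C (D3) → match; 1× S (D1) → no; 2× O (D1) → no; 1× C (D1) → no; 1× Cl (D1) → no; 1× F (D1) → no.
That gives 4 matching atoms.

4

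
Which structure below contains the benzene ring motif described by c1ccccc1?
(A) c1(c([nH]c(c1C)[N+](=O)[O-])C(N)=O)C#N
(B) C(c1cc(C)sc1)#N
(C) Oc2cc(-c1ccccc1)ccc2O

c1ccccc1 describes six aromatic carbons in a ring (a benzene ring).
(A) has a methyl group (-CH3) but no six-membered all-carbon aromatic ring is present.
(B) has a methyl group (-CH3) but no six-membered all-carbon aromatic ring is present.
(C) contains a phenyl ring, which satisfies every atom and bond constraint.
So the answer is (C).

C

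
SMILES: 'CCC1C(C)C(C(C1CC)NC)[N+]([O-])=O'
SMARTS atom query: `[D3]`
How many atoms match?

6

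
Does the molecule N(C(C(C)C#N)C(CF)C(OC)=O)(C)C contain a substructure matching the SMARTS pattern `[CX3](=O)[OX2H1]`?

The pattern [CX3](=O)[OX2H1] describes an sp2 carbon double-bonded to O and single-bonded to an -OH oxygen — a carboxylic acid.
The closest candidate here is a methyl-ester group (-C(=O)OCH3), but the singly-bonded O has no H (OX2H0, not OX2H1). No other fragment satisfies the full query, so there is no match.

No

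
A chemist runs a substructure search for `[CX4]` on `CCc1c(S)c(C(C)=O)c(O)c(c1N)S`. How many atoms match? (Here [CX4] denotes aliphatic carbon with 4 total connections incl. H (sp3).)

3

The query [CX4] means: C with X4: aliphatic carbon with exactly 4 total connections (bonds + H).
Check the 15 heavy atoms by environment: 6× c (aromatic, X3) → no; 2× S (X2) → no; 1× O (X2) → no; 1× C (X3) → no; 1× O (X1) → no; 3× C (X4) → match; 1× N (X3) → no.
That gives 3 matching atoms.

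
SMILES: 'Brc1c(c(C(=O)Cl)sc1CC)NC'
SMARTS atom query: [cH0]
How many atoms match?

4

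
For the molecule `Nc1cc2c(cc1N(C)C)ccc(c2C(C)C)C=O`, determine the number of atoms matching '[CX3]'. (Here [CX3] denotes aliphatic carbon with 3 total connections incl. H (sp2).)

1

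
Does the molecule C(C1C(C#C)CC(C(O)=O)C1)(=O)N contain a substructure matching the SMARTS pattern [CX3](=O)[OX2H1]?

Yes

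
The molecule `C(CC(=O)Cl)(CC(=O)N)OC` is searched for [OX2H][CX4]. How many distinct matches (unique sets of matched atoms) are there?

[OX2H][CX4] is the SMARTS for an aliphatic alcohol: a hydroxyl oxygen bound to an sp3 (X4) carbon.
The molecule has a methoxy ether (-OCH3), but the oxygen has H0 (ether), not H1; nothing else fits, so there are 0 matches.

0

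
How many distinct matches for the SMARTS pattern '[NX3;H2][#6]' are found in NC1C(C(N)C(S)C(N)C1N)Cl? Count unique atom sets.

4

[NX3;H2][#6] is the SMARTS for a primary amine: a trivalent nitrogen with two H attached to carbon.
The molecule carries 4 separate instances of a primary amino group (-NH2) meeting every constraint; each maps to a distinct set of atoms, giving 4 matches.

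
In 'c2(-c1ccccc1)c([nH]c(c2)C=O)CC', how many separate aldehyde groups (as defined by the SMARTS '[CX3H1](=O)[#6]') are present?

1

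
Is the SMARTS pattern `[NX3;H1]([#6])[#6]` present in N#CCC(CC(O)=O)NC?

Yes

The pattern [NX3;H1]([#6])[#6] describes a trivalent nitrogen with one H, bonded to two carbons — a secondary amine.
The molecule carries an N-methylamino group (-NHCH3), whose atoms satisfy every constraint of the query, so the pattern matches.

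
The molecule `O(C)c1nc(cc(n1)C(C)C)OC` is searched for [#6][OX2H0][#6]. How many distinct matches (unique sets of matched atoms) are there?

2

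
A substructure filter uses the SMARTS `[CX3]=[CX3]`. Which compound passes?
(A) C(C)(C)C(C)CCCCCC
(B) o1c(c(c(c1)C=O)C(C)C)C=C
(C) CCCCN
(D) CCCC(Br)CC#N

[CX3]=[CX3] describes a non-aromatic C=C double bond between two sp2 carbons (an alkene).
(A) has an ethyl group (-CH2CH3) but its C-C bond is a single bond between CX4 carbons, not CX3=CX3.
(B) contains a vinyl group (-CH=CH2), which satisfies every atom and bond constraint.
(C) has an ethyl group (-CH2CH3) but its C-C bond is a single bond between CX4 carbons, not CX3=CX3.
(D) has an ethyl group (-CH2CH3) but its C-C bond is a single bond between CX4 carbons, not CX3=CX3.
So the answer is (B).

B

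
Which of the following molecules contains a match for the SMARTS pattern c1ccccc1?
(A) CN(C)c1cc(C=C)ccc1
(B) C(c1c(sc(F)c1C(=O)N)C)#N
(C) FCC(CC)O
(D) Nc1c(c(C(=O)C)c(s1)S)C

A

c1ccccc1 describes six aromatic carbons in a ring (a benzene ring).
(A) contains the required atom environment, so the pattern matches.
(B) has a methyl group (-CH3) but no six-membered all-carbon aromatic ring is present.
(C) has a methyl group (-CH3) but no six-membered all-carbon aromatic ring is present.
(D) has a methyl group (-CH3) but no six-membered all-carbon aromatic ring is present.
So the answer is (A).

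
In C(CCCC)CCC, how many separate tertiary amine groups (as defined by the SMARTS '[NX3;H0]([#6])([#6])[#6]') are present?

[NX3;H0]([#6])([#6])[#6] is the SMARTS for a tertiary amine: a trivalent nitrogen with no H, bonded to three carbons.
No fragment in the molecule satisfies every constraint, giving 0 matches.

0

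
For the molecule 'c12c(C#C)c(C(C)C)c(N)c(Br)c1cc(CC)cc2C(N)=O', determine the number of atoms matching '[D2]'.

4

Check the 22 heavy atoms by environment: 8× c (aromatic, D3) → no; 2× c (aromatic, D2) → match; 2× N (D1) → no; 2× C (D2) → match; 4× C (D1) → no; 1× Br (D1) → no; 2× C (D3) → no; 1× O (D1) → no.
Summing the matching environments: 2 + 2 = 4 matching atoms.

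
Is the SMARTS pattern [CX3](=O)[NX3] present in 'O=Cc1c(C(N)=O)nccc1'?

The pattern [CX3](=O)[NX3] describes a carbonyl carbon bonded to a trivalent nitrogen — an amide.
The molecule carries a primary amide (-C(=O)NH2), whose atoms satisfy every constraint of the query, so the pattern matches.

Yes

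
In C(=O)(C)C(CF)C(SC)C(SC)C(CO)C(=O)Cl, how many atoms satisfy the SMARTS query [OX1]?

2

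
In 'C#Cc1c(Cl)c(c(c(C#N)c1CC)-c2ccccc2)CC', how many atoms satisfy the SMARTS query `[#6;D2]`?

The query [#6;D2] means: any carbon bonded to exactly two heavy atoms.
Check the 21 heavy atoms by environment: 7× c (aromatic, D3) → no; 4× C (D2) → match; 3× C (D1) → no; 5× c (aromatic, D2) → match; 1× Cl (D1) → no; 1× N (D1) → no.
Summing the matching environments: 4 + 5 = 9 matching atoms.

9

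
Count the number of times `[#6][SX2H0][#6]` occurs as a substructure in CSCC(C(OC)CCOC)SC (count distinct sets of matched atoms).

2

[#6][SX2H0][#6] is the SMARTS for a thioether: an aliphatic sulfur bridging two carbons with no H on the sulfur.
The molecule carries 2 separate instances of a methylthio ether (-SCH3) meeting every constraint; each maps to a distinct set of atoms, giving 2 matches.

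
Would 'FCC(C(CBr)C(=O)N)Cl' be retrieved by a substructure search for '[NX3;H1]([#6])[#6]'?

No

The pattern [NX3;H1]([#6])[#6] describes a trivalent nitrogen with one H, bonded to two carbons — a secondary amine.
The closest candidate here is a primary amide (-C(=O)NH2), but the -C(=O)NH2 nitrogen has H2, not H1. No other fragment satisfies the full query, so there is no match.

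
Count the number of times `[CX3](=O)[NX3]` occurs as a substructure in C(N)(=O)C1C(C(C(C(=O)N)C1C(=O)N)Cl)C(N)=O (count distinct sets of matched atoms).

[CX3](=O)[NX3] is the SMARTS for an amide: a carbonyl carbon bonded to a trivalent nitrogen.
The molecule carries 4 separate instances of a primary amide (-C(=O)NH2) meeting every constraint; each maps to a distinct set of atoms, giving 4 matches.

4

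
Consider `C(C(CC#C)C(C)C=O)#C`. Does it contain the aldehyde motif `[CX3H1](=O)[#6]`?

The pattern [CX3H1](=O)[#6] describes an sp2 carbon with one H, double-bonded to O and single-bonded to carbon — an aldehyde.
The molecule carries an aldehyde (-CHO), whose atoms satisfy every constraint of the query, so the pattern matches.

Yes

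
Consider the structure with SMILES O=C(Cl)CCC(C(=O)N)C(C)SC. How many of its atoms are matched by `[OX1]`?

2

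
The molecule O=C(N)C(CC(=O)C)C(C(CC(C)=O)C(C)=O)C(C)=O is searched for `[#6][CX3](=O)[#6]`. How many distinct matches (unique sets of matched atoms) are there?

4

[#6][CX3](=O)[#6] is the SMARTS for a ketone: a carbonyl carbon (no H) flanked by two carbons.
The molecule carries 4 separate instances of an acetyl/ketone group (-C(=O)CH3) meeting every constraint; each maps to a distinct set of atoms, giving 4 matches.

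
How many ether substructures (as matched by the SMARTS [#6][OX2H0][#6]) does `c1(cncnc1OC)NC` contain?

1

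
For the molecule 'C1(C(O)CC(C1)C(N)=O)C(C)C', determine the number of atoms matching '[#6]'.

9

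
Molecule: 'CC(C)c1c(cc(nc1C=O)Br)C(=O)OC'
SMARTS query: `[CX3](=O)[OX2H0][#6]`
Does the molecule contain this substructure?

Yes

The pattern [CX3](=O)[OX2H0][#6] describes a carbonyl carbon bonded to an oxygen that is itself bonded to carbon (no H on that O) — an ester.
The molecule carries a methyl-ester group (-C(=O)OCH3), whose atoms satisfy every constraint of the query, so the pattern matches.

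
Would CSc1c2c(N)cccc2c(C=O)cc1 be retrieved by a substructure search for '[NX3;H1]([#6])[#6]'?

No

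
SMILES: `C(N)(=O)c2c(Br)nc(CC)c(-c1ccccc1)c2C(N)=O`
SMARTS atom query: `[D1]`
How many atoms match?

6

The query [D1] means: atom with exactly one heavy-atom neighbour (degree 1).
Check the 21 heavy atoms by environment: 1× n (aromatic, D2) → no; 6× c (aromatic, D3) → no; 2× C (D3) → no; 2× O (D1) → match; 2× N (D1) → match; 5× c (aromatic, D2) → no; 1× Br (D1) → match; 1× C (D2) → no; 1× C (D1) → match.
Summing the matching environments: 2 + 2 + 1 + 1 = 6 matching atoms.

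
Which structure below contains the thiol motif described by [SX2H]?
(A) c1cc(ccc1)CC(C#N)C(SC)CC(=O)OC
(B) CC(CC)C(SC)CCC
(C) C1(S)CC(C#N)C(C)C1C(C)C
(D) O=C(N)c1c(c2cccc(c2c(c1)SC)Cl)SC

C

[SX2H] describes an aliphatic sulfur with two connections, one being H (a thiol).
(A) has a methylthio ether (-SCH3) but the sulfur has H0 (bonded to two carbons), not H1.
(B) has a methylthio ether (-SCH3) but the sulfur has H0 (bonded to two carbons), not H1.
(C) contains a thiol (-SH), which satisfies every atom and bond constraint.
(D) has a methylthio ether (-SCH3) but the sulfur has H0 (bonded to two carbons), not H1.
So the answer is (C).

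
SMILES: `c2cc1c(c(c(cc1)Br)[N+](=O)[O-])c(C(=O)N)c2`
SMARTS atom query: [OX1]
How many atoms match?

3

The query [OX1] means: aliphatic oxygen with one total connection — typically a carbonyl =O or an oxide.
Check the 17 heavy atoms by environment: 10× c (aromatic, X3) → no; 1× N (charge +1, X3) → no; 1× O (charge -1, X1) → match; 2× O (X1) → match; 1× Br (X1) → no; 1× C (X3) → no; 1× N (X3) → no.
Summing the matching environments: 1 + 2 = 3 matching atoms.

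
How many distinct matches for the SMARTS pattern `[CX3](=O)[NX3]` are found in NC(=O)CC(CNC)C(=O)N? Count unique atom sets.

2

[CX3](=O)[NX3] is the SMARTS for an amide: a carbonyl carbon bonded to a trivalent nitrogen.
The molecule carries 2 separate instances of a primary amide (-C(=O)NH2) meeting every constraint; each maps to a distinct set of atoms, giving 2 matches.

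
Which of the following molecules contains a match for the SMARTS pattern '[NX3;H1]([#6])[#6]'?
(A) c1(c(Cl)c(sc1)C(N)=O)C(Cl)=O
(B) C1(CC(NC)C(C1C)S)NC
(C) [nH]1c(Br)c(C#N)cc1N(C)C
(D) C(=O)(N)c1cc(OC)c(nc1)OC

B

[NX3;H1]([#6])[#6] describes a trivalent nitrogen with one H, bonded to two carbons (a secondary amine).
(A) has a primary amide (-C(=O)NH2) but the -C(=O)NH2 nitrogen has H2, not H1.
(B) contains an N-methylamino group (-NHCH3), which satisfies every atom and bond constraint.
(C) has a dimethylamino group (-N(CH3)2) but the nitrogen has H0, not H1.
(D) has a primary amide (-C(=O)NH2) but the -C(=O)NH2 nitrogen has H2, not H1.
So the answer is (B).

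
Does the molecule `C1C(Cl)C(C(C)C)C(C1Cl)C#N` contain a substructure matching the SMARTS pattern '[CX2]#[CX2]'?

No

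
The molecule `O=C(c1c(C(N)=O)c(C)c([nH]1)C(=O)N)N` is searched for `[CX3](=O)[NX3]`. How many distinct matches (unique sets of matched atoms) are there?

3

[CX3](=O)[NX3] is the SMARTS for an amide: a carbonyl carbon bonded to a trivalent nitrogen.
The molecule carries 3 separate instances of a primary amide (-C(=O)NH2) meeting every constraint; each maps to a distinct set of atoms, giving 3 matches.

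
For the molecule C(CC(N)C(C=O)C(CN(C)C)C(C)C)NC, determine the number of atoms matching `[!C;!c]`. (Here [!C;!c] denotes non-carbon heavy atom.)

4

The query [!C;!c] means: neither aliphatic nor aromatic carbon — same as [!#6].
Check the 17 heavy atoms by environment: 13× C → no; 3× N → match; 1× O → match.
Summing the matching environments: 3 + 1 = 4 matching atoms.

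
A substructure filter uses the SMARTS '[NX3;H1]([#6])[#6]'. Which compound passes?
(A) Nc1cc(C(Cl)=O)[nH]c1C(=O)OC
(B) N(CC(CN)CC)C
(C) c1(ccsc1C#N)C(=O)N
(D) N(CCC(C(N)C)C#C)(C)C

[NX3;H1]([#6])[#6] describes a trivalent nitrogen with one H, bonded to two carbons (a secondary amine).
(A) has a primary amino group (-NH2) but the nitrogen has H2 and only one carbon neighbour.
(B) contains an N-methylamino group (-NHCH3), which satisfies every atom and bond constraint.
(C) has a primary amide (-C(=O)NH2) but the -C(=O)NH2 nitrogen has H2, not H1.
(D) has a dimethylamino group (-N(CH3)2) but the nitrogen has H0, not H1.
So the answer is (B).

B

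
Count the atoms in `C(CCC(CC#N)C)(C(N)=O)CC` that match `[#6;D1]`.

The query [#6;D1] means: carbon bonded to exactly one heavy atom.
Check the 13 heavy atoms by environment: 2× C (D1) → match; 5× C (D2) → no; 3× C (D3) → no; 1× O (D1) → no; 2× N (D1) → no.
That gives 2 matching atoms.

2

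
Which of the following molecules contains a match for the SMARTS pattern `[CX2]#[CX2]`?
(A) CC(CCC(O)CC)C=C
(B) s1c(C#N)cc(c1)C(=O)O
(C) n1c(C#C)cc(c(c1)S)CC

C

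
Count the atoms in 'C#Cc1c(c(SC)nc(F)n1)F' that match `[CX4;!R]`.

The query [CX4;!R] means: aliphatic carbon with four total connections, not in a ring.
Check the 12 heavy atoms by environment: 2× n (aromatic, X2, in 6-ring) → no; 4× c (aromatic, X3, in 6-ring) → no; 1× S (X2, acyclic) → no; 1× C (X4, acyclic) → match; 2× F (X1, acyclic) → no; 2× C (X2, acyclic) → no.
That gives 1 matching atom.

1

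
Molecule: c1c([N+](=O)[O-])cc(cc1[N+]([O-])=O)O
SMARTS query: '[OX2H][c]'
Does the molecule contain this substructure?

The pattern [OX2H][c] describes a hydroxyl oxygen attached to an aromatic carbon — a phenol.
The molecule carries a hydroxyl group (-OH), whose atoms satisfy every constraint of the query, so the pattern matches.

Yes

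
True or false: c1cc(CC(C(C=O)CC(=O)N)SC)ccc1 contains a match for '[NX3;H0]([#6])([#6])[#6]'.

False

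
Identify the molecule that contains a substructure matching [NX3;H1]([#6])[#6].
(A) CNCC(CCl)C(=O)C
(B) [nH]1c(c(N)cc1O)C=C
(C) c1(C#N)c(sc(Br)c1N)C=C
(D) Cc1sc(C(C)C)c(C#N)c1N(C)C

A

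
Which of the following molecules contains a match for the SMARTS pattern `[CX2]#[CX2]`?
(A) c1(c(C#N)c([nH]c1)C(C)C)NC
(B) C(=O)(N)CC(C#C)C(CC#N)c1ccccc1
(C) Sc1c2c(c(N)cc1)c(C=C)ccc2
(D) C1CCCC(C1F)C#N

[CX2]#[CX2] describes a carbon-carbon triple bond (an alkyne).
(A) has a nitrile (-C#N) but the triple bond is C#N, not C#C.
(B) contains an ethynyl group (-C#CH), which satisfies every atom and bond constraint.
(C) has a vinyl group (-CH=CH2) but the C=C is a double bond; both carbons are CX3, not CX2.
(D) has a nitrile (-C#N) but the triple bond is C#N, not C#C.
So the answer is (B).

B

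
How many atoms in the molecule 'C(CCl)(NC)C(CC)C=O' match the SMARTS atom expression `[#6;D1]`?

2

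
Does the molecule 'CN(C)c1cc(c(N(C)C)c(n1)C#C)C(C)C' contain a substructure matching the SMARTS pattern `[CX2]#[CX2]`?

The pattern [CX2]#[CX2] describes a carbon-carbon triple bond — an alkyne.
The molecule carries an ethynyl group (-C#CH), whose atoms satisfy every constraint of the query, so the pattern matches.

Yes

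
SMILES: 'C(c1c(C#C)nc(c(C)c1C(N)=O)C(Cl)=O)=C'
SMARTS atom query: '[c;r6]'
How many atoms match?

5

Check the 17 heavy atoms by environment: 1× n (aromatic, in 6-ring) → no; 5× c (aromatic, in 6-ring) → match; 7× C (acyclic) → no; 2× O (acyclic) → no; 1× Cl (acyclic) → no; 1× N (acyclic) → no.
That gives 5 matching atoms.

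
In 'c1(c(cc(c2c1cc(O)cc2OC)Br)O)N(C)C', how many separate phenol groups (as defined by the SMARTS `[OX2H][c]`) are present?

[OX2H][c] is the SMARTS for a phenol: a hydroxyl oxygen attached to an aromatic carbon.
The molecule carries 2 separate instances of a hydroxyl group (-OH) meeting every constraint; each maps to a distinct set of atoms, giving 2 matches.

2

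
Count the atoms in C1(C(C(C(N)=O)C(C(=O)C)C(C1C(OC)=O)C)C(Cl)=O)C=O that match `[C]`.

The query [C] means: uppercase C matches aliphatic (non-aromatic) carbon only.
Check the 22 heavy atoms by environment: 14× C → match; 6× O → no; 1× N → no; 1× Cl → no.
That gives 14 matching atoms.

14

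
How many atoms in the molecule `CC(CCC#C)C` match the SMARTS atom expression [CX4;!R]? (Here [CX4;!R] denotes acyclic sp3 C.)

5

The query [CX4;!R] means: aliphatic carbon with four total connections, not in a ring.
Check the 7 heavy atoms by environment: 5× C (X4, acyclic) → match; 2× C (X2, acyclic) → no.
That gives 5 matching atoms.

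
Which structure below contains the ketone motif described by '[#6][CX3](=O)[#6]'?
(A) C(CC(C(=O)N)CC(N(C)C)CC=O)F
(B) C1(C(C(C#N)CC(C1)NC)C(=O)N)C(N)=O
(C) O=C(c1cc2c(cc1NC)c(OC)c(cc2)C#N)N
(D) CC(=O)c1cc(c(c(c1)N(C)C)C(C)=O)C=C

D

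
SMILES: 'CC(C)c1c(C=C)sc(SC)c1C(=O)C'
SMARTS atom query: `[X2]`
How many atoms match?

The query [X2] means: any atom with exactly two total connections (bonds + H).
Check the 15 heavy atoms by environment: 1× s (aromatic, X2) → match; 4× c (aromatic, X3) → no; 3× C (X3) → no; 1× O (X1) → no; 5× C (X4) → no; 1× S (X2) → match.
Summing the matching environments: 1 + 1 = 2 matching atoms.

2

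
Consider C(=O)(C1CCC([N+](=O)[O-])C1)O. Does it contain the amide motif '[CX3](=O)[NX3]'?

No

The pattern [CX3](=O)[NX3] describes a carbonyl carbon bonded to a trivalent nitrogen — an amide.
The closest candidate here is a carboxylic acid group (-C(=O)OH), but the carbonyl is bonded to O, not to an NX3 nitrogen. No other fragment satisfies the full query, so there is no match.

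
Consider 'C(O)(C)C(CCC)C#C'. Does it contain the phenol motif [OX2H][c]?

No

The pattern [OX2H][c] describes a hydroxyl oxygen attached to an aromatic carbon — a phenol.
The closest candidate here is a hydroxyl group (-OH), but the -OH is on an aliphatic carbon, not an aromatic c. No other fragment satisfies the full query, so there is no match.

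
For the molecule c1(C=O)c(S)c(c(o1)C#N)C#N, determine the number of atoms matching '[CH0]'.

2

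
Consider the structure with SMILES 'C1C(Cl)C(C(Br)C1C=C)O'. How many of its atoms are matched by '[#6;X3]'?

The query [#6;X3] means: any carbon (aromatic or not) with three total connections.
Check the 10 heavy atoms by environment: 5× C (X4) → no; 2× C (X3) → match; 1× Br (X1) → no; 1× Cl (X1) → no; 1× O (X2) → no.
That gives 2 matching atoms.

2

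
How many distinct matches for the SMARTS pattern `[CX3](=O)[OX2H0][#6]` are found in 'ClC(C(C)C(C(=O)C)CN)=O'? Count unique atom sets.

0

[CX3](=O)[OX2H0][#6] is the SMARTS for an ester: a carbonyl carbon bonded to an oxygen that is itself bonded to carbon (no H on that O).
No fragment in the molecule satisfies every constraint, giving 0 matches.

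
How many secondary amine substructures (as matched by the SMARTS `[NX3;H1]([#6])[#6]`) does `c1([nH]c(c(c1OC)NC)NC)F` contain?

2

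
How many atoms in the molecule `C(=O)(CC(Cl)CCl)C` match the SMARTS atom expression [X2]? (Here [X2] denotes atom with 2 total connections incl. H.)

0

The query [X2] means: any atom with exactly two total connections (bonds + H).
Check the 8 heavy atoms by environment: 4× C (X4) → no; 2× Cl (X1) → no; 1× C (X3) → no; 1× O (X1) → no.
No environment satisfies the query, so 0 matching atoms.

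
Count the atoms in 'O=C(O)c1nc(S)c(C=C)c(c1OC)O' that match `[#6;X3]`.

8

The query [#6;X3] means: any carbon (aromatic or not) with three total connections.
Check the 15 heavy atoms by environment: 1× n (aromatic, X2) → no; 5× c (aromatic, X3) → match; 3× O (X2) → no; 1× C (X4) → no; 1× S (X2) → no; 3× C (X3) → match; 1× O (X1) → no.
Summing the matching environments: 5 + 3 = 8 matching atoms.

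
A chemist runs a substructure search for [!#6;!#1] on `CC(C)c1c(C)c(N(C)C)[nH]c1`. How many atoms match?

The query [!#6;!#1] means: not carbon and not hydrogen — any heteroatom.
Check the 12 heavy atoms by environment: 1× n (aromatic) → match; 4× c (aromatic) → no; 6× C → no; 1× N → match.
Summing the matching environments: 1 + 1 = 2 matching atoms.

2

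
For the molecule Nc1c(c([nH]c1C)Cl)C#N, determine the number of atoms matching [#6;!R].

2

The query [#6;!R] means: carbon not in any ring.
Check the 10 heavy atoms by environment: 1× n (aromatic, in 5-ring) → no; 4× c (aromatic, in 5-ring) → no; 2× C (acyclic) → match; 2× N (acyclic) → no; 1× Cl (acyclic) → no.
That gives 2 matching atoms.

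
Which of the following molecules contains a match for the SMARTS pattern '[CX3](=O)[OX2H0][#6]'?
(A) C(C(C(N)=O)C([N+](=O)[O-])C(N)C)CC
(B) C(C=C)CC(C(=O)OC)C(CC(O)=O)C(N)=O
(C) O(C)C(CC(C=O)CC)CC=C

B

[CX3](=O)[OX2H0][#6] describes a carbonyl carbon bonded to an oxygen that is itself bonded to carbon (no H on that O) (an ester).
(A) has a primary amide (-C(=O)NH2) but the carbonyl is bonded to N, not to an O-C linkage.
(B) contains a methyl-ester group (-C(=O)OCH3), which satisfies every atom and bond constraint.
(C) has a methoxy ether (-OCH3) but the ether oxygen is not adjacent to a C=O carbon.
So the answer is (B).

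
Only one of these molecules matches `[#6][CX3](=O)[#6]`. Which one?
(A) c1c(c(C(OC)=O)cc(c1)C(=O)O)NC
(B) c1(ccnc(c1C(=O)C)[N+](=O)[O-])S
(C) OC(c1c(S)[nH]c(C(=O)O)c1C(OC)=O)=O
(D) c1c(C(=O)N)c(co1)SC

B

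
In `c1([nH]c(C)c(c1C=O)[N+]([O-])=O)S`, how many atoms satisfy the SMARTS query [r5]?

5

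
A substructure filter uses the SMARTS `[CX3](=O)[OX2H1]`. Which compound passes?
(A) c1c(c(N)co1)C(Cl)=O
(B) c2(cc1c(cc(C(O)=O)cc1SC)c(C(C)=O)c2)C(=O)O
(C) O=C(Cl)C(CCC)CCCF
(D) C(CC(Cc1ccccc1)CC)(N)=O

B

[CX3](=O)[OX2H1] describes an sp2 carbon double-bonded to O and single-bonded to an -OH oxygen (a carboxylic acid).
(A) has an acyl chloride (-C(=O)Cl) but the carbonyl is bonded to Cl, not to an -OH oxygen.
(B) contains a carboxylic acid group (-C(=O)OH), which satisfies every atom and bond constraint.
(C) has an acyl chloride (-C(=O)Cl) but the carbonyl is bonded to Cl, not to an -OH oxygen.
(D) has a primary amide (-C(=O)NH2) but the carbonyl is bonded to N, not to an -OH oxygen.
So the answer is (B).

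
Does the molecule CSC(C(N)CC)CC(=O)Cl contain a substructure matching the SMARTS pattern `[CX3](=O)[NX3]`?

No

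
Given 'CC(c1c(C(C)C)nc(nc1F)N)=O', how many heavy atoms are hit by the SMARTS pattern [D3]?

6

The query [D3] means: atom with exactly three heavy-atom neighbours.
Check the 14 heavy atoms by environment: 2× n (aromatic, D2) → no; 4× c (aromatic, D3) → match; 1× F (D1) → no; 2× C (D3) → match; 3× C (D1) → no; 1× N (D1) → no; 1× O (D1) → no.
Summing the matching environments: 4 + 2 = 6 matching atoms.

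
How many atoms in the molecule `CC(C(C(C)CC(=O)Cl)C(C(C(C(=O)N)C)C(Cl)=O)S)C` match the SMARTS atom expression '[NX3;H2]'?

1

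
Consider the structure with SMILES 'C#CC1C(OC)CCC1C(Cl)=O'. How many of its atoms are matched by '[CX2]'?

The query [CX2] means: C with X2: aliphatic carbon with exactly 2 total connections.
Check the 12 heavy atoms by environment: 6× C (X4) → no; 1× O (X2) → no; 2× C (X2) → match; 1× C (X3) → no; 1× O (X1) → no; 1× Cl (X1) → no.
That gives 2 matching atoms.

2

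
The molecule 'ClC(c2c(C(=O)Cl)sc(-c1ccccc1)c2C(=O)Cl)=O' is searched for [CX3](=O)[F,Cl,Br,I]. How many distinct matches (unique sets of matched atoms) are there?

3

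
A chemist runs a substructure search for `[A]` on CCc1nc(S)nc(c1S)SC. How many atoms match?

The query [A] means: A matches any aliphatic (non-aromatic) heavy atom.
Check the 12 heavy atoms by environment: 2× n (aromatic) → no; 4× c (aromatic) → no; 3× S → match; 3× C → match.
Summing the matching environments: 3 + 3 = 6 matching atoms.

6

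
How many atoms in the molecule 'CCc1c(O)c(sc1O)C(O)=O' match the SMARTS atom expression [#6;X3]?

The query [#6;X3] means: any carbon (aromatic or not) with three total connections.
Check the 12 heavy atoms by environment: 1× s (aromatic, X2) → no; 4× c (aromatic, X3) → match; 3× O (X2) → no; 1× C (X3) → match; 1× O (X1) → no; 2× C (X4) → no.
Summing the matching environments: 4 + 1 = 5 matching atoms.

5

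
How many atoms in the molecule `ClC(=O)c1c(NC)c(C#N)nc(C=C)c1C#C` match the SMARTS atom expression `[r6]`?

The query [r6] means: r6 matches atoms in a six-membered ring.
Check the 17 heavy atoms by environment: 1× n (aromatic, in 6-ring) → match; 5× c (aromatic, in 6-ring) → match; 2× N (acyclic) → no; 7× C (acyclic) → no; 1× O (acyclic) → no; 1× Cl (acyclic) → no.
Summing the matching environments: 1 + 5 = 6 matching atoms.

6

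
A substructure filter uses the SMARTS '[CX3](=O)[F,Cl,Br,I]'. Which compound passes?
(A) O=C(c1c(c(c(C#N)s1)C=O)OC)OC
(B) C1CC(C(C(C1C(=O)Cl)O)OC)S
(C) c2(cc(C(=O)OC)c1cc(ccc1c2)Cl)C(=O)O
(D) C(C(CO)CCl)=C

B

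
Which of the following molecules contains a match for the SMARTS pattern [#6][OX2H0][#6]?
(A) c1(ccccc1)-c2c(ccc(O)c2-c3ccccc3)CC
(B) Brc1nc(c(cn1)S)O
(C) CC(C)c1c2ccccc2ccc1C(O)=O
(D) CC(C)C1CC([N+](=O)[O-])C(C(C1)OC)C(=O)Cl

D

[#6][OX2H0][#6] describes an aliphatic oxygen bridging two carbons with no H on the oxygen (an ether).
(A) has a hydroxyl group (-OH) but the oxygen has H1, not H0 bridging two carbons.
(B) has a hydroxyl group (-OH) but the oxygen has H1, not H0 bridging two carbons.
(C) has a carboxylic acid group (-C(=O)OH) but the -OH oxygen has H1; the =O is OX1, not OX2.
(D) contains a methoxy ether (-OCH3), which satisfies every atom and bond constraint.
So the answer is (D).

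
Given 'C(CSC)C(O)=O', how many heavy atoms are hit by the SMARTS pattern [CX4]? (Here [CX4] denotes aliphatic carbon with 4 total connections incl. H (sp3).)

3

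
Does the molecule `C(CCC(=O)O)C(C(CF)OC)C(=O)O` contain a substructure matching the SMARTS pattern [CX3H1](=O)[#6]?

No

The pattern [CX3H1](=O)[#6] describes an sp2 carbon with one H, double-bonded to O and single-bonded to carbon — an aldehyde.
The closest candidate here is a carboxylic acid group (-C(=O)OH), but the carbonyl carbon has H0 and is bonded to O, not H1. No other fragment satisfies the full query, so there is no match.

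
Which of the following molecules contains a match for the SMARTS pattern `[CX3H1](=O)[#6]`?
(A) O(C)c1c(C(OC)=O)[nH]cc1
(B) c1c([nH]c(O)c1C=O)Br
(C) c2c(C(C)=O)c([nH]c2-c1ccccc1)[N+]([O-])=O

B

[CX3H1](=O)[#6] describes an sp2 carbon with one H, double-bonded to O and single-bonded to carbon (an aldehyde).
(A) has a methyl-ester group (-C(=O)OCH3) but the carbonyl carbon has H0, not H1.
(B) contains an aldehyde (-CHO), which satisfies every atom and bond constraint.
(C) has an acetyl/ketone group (-C(=O)CH3) but the carbonyl carbon has H0 (two carbon neighbours), not H1.
So the answer is (B).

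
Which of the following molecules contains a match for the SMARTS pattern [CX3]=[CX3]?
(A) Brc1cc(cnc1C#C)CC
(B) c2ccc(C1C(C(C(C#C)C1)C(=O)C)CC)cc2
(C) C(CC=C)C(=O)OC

[CX3]=[CX3] describes a non-aromatic C=C double bond between two sp2 carbons (an alkene).
(A) has an ethyl group (-CH2CH3) but its C-C bond is a single bond between CX4 carbons, not CX3=CX3.
(B) has an ethynyl group (-C#CH) but the C-C bond is a triple bond, not a double bond.
(C) contains a vinyl group (-CH=CH2), which satisfies every atom and bond constraint.
So the answer is (C).

C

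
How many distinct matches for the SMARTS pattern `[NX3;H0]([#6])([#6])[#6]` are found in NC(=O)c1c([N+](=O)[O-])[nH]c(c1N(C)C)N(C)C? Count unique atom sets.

2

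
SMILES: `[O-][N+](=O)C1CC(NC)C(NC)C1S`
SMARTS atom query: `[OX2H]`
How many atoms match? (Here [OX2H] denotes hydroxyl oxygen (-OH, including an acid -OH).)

The query [OX2H] means: aliphatic oxygen with two connections, one of which is H — an -OH oxygen.
Check the 13 heavy atoms by environment: 4× C (H1, X4) → no; 1× C (H2, X4) → no; 1× N (charge +1, H0, X3) → no; 1× O (charge -1, H0, X1) → no; 1× O (H0, X1) → no; 2× N (H1, X3) → no; 2× C (H3, X4) → no; 1× S (H1, X2) → no.
No environment satisfies the query, so 0 matching atoms.

0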